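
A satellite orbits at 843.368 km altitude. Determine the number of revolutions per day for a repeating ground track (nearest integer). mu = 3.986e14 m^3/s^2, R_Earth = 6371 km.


r = 7.214368e+06 m
T = 2*pi*sqrt(r^3/mu) = 6098.2982 s = 101.6383 min
revs/day = 1440 / 101.6383 = 14.1679
Rounded: 14 revolutions per day

14 revolutions per day


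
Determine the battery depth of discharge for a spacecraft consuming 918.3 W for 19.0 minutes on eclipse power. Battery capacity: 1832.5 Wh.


E_used = P * t / 60 = 918.3 * 19.0 / 60 = 290.7950 Wh
DOD = E_used / E_total * 100 = 290.7950 / 1832.5 * 100
DOD = 15.8688 %

15.8688 %


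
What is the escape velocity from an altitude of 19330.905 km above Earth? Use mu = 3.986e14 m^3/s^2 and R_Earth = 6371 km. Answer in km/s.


r = 6371.0 + 19330.905 = 25701.9050 km = 2.5701905e+07 m
v_esc = sqrt(2*mu/r) = sqrt(2*3.986e14 / 2.5701905e+07)
v_esc = 5569.3048 m/s = 5.5693 km/s

5.5693 km/s


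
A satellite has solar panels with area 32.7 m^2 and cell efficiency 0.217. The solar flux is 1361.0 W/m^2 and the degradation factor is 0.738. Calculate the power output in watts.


P = area * eta * S * degradation
P = 32.7 * 0.217 * 1361.0 * 0.738
P = 7127.2497 W

7127.2497 W


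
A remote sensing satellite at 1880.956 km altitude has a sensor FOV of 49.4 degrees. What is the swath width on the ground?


FOV = 49.4 deg = 0.8621927 rad
swath = 2 * alt * tan(FOV/2) = 2 * 1880.956 * tan(0.4310963)
swath = 2 * 1880.956 * 0.4599486
swath = 1730.2862 km

1730.2862 km


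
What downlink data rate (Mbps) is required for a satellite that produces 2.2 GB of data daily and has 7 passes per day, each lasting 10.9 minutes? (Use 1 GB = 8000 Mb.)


total contact time = 7 * 10.9 * 60 = 4578.0000 s
data = 2.2 GB = 17600.0000 Mb
rate = 17600.0000 / 4578.0000 = 3.8445 Mbps

3.8445 Mbps


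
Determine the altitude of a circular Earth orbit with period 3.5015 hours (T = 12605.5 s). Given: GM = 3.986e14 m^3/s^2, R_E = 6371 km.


T = 12605.5 s
r = (mu*T^2/(4*pi^2))^(1/3) = (3.986e14 * 12605.5^2 / (4*pi^2))^(1/3)
r = 1.1706648e+07 m = 11706.6483 km
alt = r - R_E = 11706.6483 - 6371 = 5335.6483 km

5335.6483 km


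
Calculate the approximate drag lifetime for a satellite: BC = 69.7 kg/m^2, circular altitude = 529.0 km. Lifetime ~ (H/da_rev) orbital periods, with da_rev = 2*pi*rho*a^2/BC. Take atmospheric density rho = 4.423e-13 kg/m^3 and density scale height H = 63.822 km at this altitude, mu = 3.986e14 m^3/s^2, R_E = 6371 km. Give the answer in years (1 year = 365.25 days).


a = R_E + alt = 6900.0000 km = 6.9e+06 m
da_rev = 2*pi*rho*a^2/BC = 2*pi*4.423e-13*(6.9e+06)^2/69.7 = 1.898288 m per revolution
N = H/da_rev = 63822.0000 m / 1.898288 m = 33620.8120 revolutions
P = 2*pi*sqrt(a^3/mu) = 5704.0701 s
lifetime = N*P = 33620.8120 * 5704.0701 = 1.9177547e+08 s = 2219.6235 days
years = 2219.6235 / 365.25 = 6.0770 years

6.0770 years


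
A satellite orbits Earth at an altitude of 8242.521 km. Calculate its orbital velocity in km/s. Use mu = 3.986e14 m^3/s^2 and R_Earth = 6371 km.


r = R_E + alt = 6371.0 + 8242.521 = 14613.5210 km = 1.4613521e+07 m
v = sqrt(mu/r) = sqrt(3.986e14 / 1.4613521e+07) = 5222.6535 m/s = 5.2227 km/s

5.2227 km/s


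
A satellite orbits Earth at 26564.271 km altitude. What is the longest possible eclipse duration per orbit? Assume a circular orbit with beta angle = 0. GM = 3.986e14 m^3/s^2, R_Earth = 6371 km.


r = 32935.2710 km
T = 991.4067 min
Eclipse fraction = arcsin(R_E/r)/pi = arcsin(6371.0000/32935.2710)/pi
= arcsin(0.19344)/pi = 0.0619645
Eclipse duration = 0.0619645 * 991.4067 = 61.4320 min

61.4320 minutes


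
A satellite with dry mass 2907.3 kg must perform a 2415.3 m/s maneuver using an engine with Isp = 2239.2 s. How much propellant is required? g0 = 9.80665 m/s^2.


ve = Isp * g0 = 2239.2 * 9.80665 = 21959.050680 m/s
mass ratio = exp(dv/ve) = exp(2415.3/21959.050680) = 1.11626813
m_prop = m_dry * (mr - 1) = 2907.3 * (1.11626813 - 1)
m_prop = 338.0263 kg

338.0263 kg


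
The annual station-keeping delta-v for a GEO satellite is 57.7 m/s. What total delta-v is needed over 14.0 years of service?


dV = rate * years = 57.7 * 14.0
dV = 807.8000 m/s

807.8000 m/s


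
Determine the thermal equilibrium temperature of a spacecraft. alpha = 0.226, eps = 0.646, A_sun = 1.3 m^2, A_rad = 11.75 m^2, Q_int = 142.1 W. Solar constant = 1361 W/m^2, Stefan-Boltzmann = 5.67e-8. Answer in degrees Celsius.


Numerator = alpha*S*A_sun + Q_int = 0.226*1361*1.3 + 142.1 = 541.9618 W
Denominator = eps*sigma*A_rad = 0.646*5.67e-8*11.75 = 4.3038135e-07 W/K^4
T^4 = 1.2592595e+09 K^4
T = 188.3774 K = -84.7726 C

-84.7726 degrees Celsius


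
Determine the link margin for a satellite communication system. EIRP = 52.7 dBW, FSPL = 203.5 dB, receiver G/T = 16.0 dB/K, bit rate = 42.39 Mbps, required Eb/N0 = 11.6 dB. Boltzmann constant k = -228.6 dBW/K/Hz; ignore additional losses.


C/N0 = EIRP - FSPL + G/T - k = 52.7 - 203.5 + 16.0 - (-228.6)
C/N0 = 93.8000 dB-Hz
R_b = 42.39 Mbps = 4.239e+07 bps -> 10*log10(R_b) = 76.2726 dB-Hz
Eb/N0 = C/N0 - 10*log10(R_b) = 93.8000 - 76.2726 = 17.5274 dB
Margin = Eb/N0 - Eb/N0_req = 17.5274 - 11.6 = 5.9274 dB (link closes)

5.9274 dB


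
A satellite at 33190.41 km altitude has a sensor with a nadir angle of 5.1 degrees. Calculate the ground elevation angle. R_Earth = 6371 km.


r = R_E + alt = 39561.4100 km
Law of sines in the satellite / Earth-center / ground-point triangle:
  sin(nadir)/R_E = sin(90 + el)/r  =>  cos(el) = (r/R_E)*sin(nadir)
cos(el) = (39561.4100 / 6371.0000) * sin(5.1 deg) = 0.5519987
el = arccos(0.5519987) = 56.4958 deg
(Earth-central angle = 90 - nadir - el = 28.4042 deg)

56.4958 degrees


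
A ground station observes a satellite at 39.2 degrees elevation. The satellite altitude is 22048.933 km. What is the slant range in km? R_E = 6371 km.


h = 22048.933 km, el = 39.2 deg
d = -R_E*sin(el) + sqrt((R_E*sin(el))^2 + 2*R_E*h + h^2)
d = -6371.0000*sin(0.6841691) + sqrt((6371.0000*0.6320293)^2 + 2*6371.0000*22048.933 + 22048.933^2)
d = 23961.1410 km

23961.1410 km


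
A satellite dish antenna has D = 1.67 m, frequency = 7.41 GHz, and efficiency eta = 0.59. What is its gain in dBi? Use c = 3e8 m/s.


lambda = c/f = 3e8 / 7.41e+09 = 0.04048583 m
G = eta*(pi*D/lambda)^2 = 0.59*(pi*1.67/0.04048583)^2
G = 9907.8314 (linear)
G = 10*log10(9907.8314) = 39.9598 dBi

39.9598 dBi


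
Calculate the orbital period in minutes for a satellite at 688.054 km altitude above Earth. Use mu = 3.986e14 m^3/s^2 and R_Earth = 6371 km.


r = 7059.0540 km = 7.059054e+06 m
T = 2*pi*sqrt(r^3/mu) = 2*pi*sqrt(3.5175438e+20 / 3.986e14)
T = 5902.4318 s = 98.3739 min

98.3739 minutes


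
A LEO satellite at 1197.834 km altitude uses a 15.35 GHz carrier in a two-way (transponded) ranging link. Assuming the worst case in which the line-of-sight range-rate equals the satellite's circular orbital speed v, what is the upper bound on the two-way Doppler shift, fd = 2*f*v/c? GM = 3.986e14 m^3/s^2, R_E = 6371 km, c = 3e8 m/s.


r = 7.568834e+06 m
v = sqrt(mu/r) = 7256.9504 m/s (worst-case radial velocity)
f = 15.35 GHz = 1.535e+10 Hz
fd = 2*f*v/c = 2*1.535e+10*7256.9504/3.0e+08
fd = 742627.9281 Hz

742627.9281 Hz


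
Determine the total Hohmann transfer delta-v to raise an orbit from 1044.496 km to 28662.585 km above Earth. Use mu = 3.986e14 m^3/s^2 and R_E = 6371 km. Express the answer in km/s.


r1 = 7415.4960 km = 7.415496e+06 m
r2 = 35033.5850 km = 3.5033585e+07 m
dv1 = sqrt(mu/r1)*(sqrt(2*r2/(r1+r2)) - 1) = 2087.7700 m/s
dv2 = sqrt(mu/r2)*(1 - sqrt(2*r1/(r1+r2))) = 1379.2974 m/s
total dv = |dv1| + |dv2| = 2087.7700 + 1379.2974 = 3467.0674 m/s = 3.4671 km/s

3.4671 km/s


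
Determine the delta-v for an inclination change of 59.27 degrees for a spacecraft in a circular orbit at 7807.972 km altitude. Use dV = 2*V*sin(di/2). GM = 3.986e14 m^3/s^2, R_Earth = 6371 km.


r = 14178.9720 km = 1.4178972e+07 m
V = sqrt(mu/r) = 5302.0800 m/s
di = 59.27 deg = 1.0345 rad
dV = 2*V*sin(di/2) = 2*5302.0800*sin(0.5172283)
dV = 5243.4699 m/s = 5.2435 km/s

5.2435 km/s


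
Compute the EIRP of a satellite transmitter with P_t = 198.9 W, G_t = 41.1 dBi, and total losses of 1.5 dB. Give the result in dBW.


Pt = 198.9 W = 22.9863 dBW
EIRP = Pt_dBW + Gt - losses = 22.9863 + 41.1 - 1.5 = 62.5863 dBW

62.5863 dBW


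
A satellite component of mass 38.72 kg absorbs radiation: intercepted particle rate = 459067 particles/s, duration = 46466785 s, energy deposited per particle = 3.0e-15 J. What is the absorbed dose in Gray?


Total energy deposited = rate * time * E_per
  = 459067 * 46466785 * 3.0e-15 = 0.0639941 J
Dose = E_total / mass = 0.0639941 / 38.72
Dose = 0.00165274 Gy

0.0017 Gy


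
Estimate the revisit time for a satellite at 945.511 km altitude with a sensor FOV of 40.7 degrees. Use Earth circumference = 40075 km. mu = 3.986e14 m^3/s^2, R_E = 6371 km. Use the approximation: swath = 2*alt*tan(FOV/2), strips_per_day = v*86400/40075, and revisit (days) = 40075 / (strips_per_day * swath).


swath = 2*945.511*tan(0.3551745) = 701.3869 km
v = sqrt(mu/r) = 7381.0243 m/s = 7.3810 km/s
strips/day = v*86400/40075 = 7.3810*86400/40075 = 15.9132
coverage/day = strips * swath = 15.9132 * 701.3869 = 11161.2929 km
revisit = 40075 / 11161.2929 = 3.5905 days

3.5905 days


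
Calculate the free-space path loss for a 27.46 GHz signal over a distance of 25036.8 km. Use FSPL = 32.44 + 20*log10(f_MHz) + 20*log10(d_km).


f = 27.46 GHz = 27460.0000 MHz
d = 25036.8 km
FSPL = 32.44 + 20*log10(27460.0000) + 20*log10(25036.8)
FSPL = 32.44 + 88.7740 + 87.9716
FSPL = 209.1856 dB

209.1856 dB


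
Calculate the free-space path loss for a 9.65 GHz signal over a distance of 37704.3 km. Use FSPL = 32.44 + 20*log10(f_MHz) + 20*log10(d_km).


f = 9.65 GHz = 9650.0000 MHz
d = 37704.3 km
FSPL = 32.44 + 20*log10(9650.0000) + 20*log10(37704.3)
FSPL = 32.44 + 79.6905 + 91.5278
FSPL = 203.6584 dB

203.6584 dB


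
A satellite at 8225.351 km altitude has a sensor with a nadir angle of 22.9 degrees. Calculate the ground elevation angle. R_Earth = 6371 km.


r = R_E + alt = 14596.3510 km
Law of sines in the satellite / Earth-center / ground-point triangle:
  sin(nadir)/R_E = sin(90 + el)/r  =>  cos(el) = (r/R_E)*sin(nadir)
cos(el) = (14596.3510 / 6371.0000) * sin(22.9 deg) = 0.8915068
el = arccos(0.8915068) = 26.9368 deg
(Earth-central angle = 90 - nadir - el = 40.1632 deg)

26.9368 degrees


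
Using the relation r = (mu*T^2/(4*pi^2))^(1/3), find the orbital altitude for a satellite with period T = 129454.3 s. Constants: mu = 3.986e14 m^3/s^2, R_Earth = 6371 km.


T = 129454.3 s
r = (mu*T^2/(4*pi^2))^(1/3) = (3.986e14 * 129454.3^2 / (4*pi^2))^(1/3)
r = 5.5309981e+07 m = 55309.9806 km
alt = r - R_E = 55309.9806 - 6371 = 48938.9806 km

48938.9806 km


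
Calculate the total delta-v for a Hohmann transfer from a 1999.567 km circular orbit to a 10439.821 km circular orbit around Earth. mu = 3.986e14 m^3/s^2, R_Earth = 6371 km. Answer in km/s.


r1 = 8370.5670 km = 8.370567e+06 m
r2 = 16810.8210 km = 1.6810821e+07 m
dv1 = sqrt(mu/r1)*(sqrt(2*r2/(r1+r2)) - 1) = 1073.0481 m/s
dv2 = sqrt(mu/r2)*(1 - sqrt(2*r1/(r1+r2))) = 899.0541 m/s
total dv = |dv1| + |dv2| = 1073.0481 + 899.0541 = 1972.1023 m/s = 1.9721 km/s

1.9721 km/s


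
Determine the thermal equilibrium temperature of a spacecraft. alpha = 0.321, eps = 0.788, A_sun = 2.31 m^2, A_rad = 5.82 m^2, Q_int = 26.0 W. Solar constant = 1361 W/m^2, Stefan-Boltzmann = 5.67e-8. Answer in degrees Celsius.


Numerator = alpha*S*A_sun + Q_int = 0.321*1361*2.31 + 26.0 = 1035.1951 W
Denominator = eps*sigma*A_rad = 0.788*5.67e-8*5.82 = 2.6003527e-07 W/K^4
T^4 = 3.9809796e+09 K^4
T = 251.1872 K = -21.9628 C

-21.9628 degrees Celsius


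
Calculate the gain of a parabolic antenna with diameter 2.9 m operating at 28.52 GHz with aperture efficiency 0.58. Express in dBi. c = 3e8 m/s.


lambda = c/f = 3e8 / 2.852e+10 = 0.01051893 m
G = eta*(pi*D/lambda)^2 = 0.58*(pi*2.9/0.01051893)^2
G = 435091.1681 (linear)
G = 10*log10(435091.1681) = 56.3858 dBi

56.3858 dBi


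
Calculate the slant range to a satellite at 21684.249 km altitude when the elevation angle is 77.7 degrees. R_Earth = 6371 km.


h = 21684.249 km, el = 77.7 deg
d = -R_E*sin(el) + sqrt((R_E*sin(el))^2 + 2*R_E*h + h^2)
d = -6371.0000*sin(1.3561) + sqrt((6371.0000*0.9770456)^2 + 2*6371.0000*21684.249 + 21684.249^2)
d = 21797.6437 km

21797.6437 km


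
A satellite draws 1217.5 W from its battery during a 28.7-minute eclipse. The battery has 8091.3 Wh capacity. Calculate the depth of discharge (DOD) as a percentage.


E_used = P * t / 60 = 1217.5 * 28.7 / 60 = 582.3708 Wh
DOD = E_used / E_total * 100 = 582.3708 / 8091.3 * 100
DOD = 7.1975 %

7.1975 %


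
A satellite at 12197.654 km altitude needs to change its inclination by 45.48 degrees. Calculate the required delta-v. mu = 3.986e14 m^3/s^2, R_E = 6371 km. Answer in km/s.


r = 18568.6540 km = 1.8568654e+07 m
V = sqrt(mu/r) = 4633.1721 m/s
di = 45.48 deg = 0.7937757 rad
dV = 2*V*sin(di/2) = 2*4633.1721*sin(0.3968879)
dV = 3581.9054 m/s = 3.5819 km/s

3.5819 km/s


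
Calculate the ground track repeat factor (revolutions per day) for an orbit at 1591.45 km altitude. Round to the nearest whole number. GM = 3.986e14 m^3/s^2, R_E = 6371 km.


r = 7.96245e+06 m
T = 2*pi*sqrt(r^3/mu) = 7071.0075 s = 117.8501 min
revs/day = 1440 / 117.8501 = 12.2189
Rounded: 12 revolutions per day

12 revolutions per day


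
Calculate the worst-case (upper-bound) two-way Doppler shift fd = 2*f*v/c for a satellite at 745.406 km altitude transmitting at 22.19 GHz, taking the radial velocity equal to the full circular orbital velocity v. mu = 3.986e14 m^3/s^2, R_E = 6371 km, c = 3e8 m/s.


r = 7.116406e+06 m
v = sqrt(mu/r) = 7484.0777 m/s (worst-case radial velocity)
f = 22.19 GHz = 2.219e+10 Hz
fd = 2*f*v/c = 2*2.219e+10*7484.0777/3.0e+08
fd = 1.1071446e+06 Hz

1.1071e+06 Hz


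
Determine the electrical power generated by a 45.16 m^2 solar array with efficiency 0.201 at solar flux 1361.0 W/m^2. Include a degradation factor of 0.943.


P = area * eta * S * degradation
P = 45.16 * 0.201 * 1361.0 * 0.943
P = 11649.8359 W

11649.8359 W


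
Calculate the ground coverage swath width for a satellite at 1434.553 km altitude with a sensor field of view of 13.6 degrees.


FOV = 13.6 deg = 0.2373648 rad
swath = 2 * alt * tan(FOV/2) = 2 * 1434.553 * tan(0.1186824)
swath = 2 * 1434.553 * 0.1192428
swath = 342.1202 km

342.1202 km


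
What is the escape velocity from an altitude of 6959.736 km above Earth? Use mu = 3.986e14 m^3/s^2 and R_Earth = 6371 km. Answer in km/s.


r = 6371.0 + 6959.736 = 13330.7360 km = 1.3330736e+07 m
v_esc = sqrt(2*mu/r) = sqrt(2*3.986e14 / 1.3330736e+07)
v_esc = 7733.1526 m/s = 7.7332 km/s

7.7332 km/s


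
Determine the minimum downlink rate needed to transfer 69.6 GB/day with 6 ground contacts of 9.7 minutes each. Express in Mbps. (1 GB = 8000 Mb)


total contact time = 6 * 9.7 * 60 = 3492.0000 s
data = 69.6 GB = 556800.0000 Mb
rate = 556800.0000 / 3492.0000 = 159.4502 Mbps

159.4502 Mbps


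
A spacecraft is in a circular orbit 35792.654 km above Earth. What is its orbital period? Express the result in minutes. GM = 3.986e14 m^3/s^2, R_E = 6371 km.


r = 42163.6540 km = 4.2163654e+07 m
T = 2*pi*sqrt(r^3/mu) = 2*pi*sqrt(7.4957436e+22 / 3.986e14)
T = 86162.5577 s = 1436.0426 min

1436.0426 minutes


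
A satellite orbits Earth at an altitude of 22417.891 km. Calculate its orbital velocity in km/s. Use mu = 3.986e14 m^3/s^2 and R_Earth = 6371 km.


r = R_E + alt = 6371.0 + 22417.891 = 28788.8910 km = 2.8788891e+07 m
v = sqrt(mu/r) = sqrt(3.986e14 / 2.8788891e+07) = 3720.9701 m/s = 3.7210 km/s

3.7210 km/s


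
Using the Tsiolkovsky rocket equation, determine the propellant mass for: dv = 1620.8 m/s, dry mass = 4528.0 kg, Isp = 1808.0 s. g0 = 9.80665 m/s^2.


ve = Isp * g0 = 1808.0 * 9.80665 = 17730.423200 m/s
mass ratio = exp(dv/ve) = exp(1620.8/17730.423200) = 1.09572199
m_prop = m_dry * (mr - 1) = 4528.0 * (1.09572199 - 1)
m_prop = 433.4292 kg

433.4292 kg


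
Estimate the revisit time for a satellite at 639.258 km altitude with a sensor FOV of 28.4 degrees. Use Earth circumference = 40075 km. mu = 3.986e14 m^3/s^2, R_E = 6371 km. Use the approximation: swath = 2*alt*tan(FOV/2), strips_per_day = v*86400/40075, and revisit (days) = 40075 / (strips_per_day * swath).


swath = 2*639.258*tan(0.2478368) = 323.5143 km
v = sqrt(mu/r) = 7540.5261 m/s = 7.5405 km/s
strips/day = v*86400/40075 = 7.5405*86400/40075 = 16.2571
coverage/day = strips * swath = 16.2571 * 323.5143 = 5259.3893 km
revisit = 40075 / 5259.3893 = 7.6197 days

7.6197 days


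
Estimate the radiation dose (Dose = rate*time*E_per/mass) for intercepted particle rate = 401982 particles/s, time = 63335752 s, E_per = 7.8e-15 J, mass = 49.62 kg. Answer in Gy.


Total energy deposited = rate * time * E_per
  = 401982 * 63335752 * 7.8e-15 = 0.1985867 J
Dose = E_total / mass = 0.1985867 / 49.62
Dose = 0.00400215 Gy

0.0040 Gy


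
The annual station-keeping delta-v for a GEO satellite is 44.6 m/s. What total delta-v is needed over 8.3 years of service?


dV = rate * years = 44.6 * 8.3
dV = 370.1800 m/s

370.1800 m/s


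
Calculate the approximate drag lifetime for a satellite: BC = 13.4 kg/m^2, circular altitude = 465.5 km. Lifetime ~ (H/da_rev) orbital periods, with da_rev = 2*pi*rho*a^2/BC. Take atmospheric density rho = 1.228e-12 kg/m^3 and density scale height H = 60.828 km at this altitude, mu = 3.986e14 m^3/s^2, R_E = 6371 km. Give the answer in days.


a = R_E + alt = 6836.5000 km = 6.8365e+06 m
da_rev = 2*pi*rho*a^2/BC = 2*pi*1.228e-12*(6.8365e+06)^2/13.4 = 26.911696 m per revolution
N = H/da_rev = 60828.0000 m / 26.911696 m = 2260.2812 revolutions
P = 2*pi*sqrt(a^3/mu) = 5625.5106 s
lifetime = N*P = 2260.2812 * 5625.5106 = 1.2715236e+07 s = 147.1671 days

147.1671 days


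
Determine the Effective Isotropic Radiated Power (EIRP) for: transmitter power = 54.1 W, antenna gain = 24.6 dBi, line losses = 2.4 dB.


Pt = 54.1 W = 17.3320 dBW
EIRP = Pt_dBW + Gt - losses = 17.3320 + 24.6 - 2.4 = 39.5320 dBW

39.5320 dBW


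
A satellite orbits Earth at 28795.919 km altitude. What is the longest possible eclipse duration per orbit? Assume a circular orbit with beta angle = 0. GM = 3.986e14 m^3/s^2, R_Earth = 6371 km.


r = 35166.9190 km
T = 1093.8593 min
Eclipse fraction = arcsin(R_E/r)/pi = arcsin(6371.0000/35166.9190)/pi
= arcsin(0.1811646)/pi = 0.05798667
Eclipse duration = 0.05798667 * 1093.8593 = 63.4293 min

63.4293 minutes


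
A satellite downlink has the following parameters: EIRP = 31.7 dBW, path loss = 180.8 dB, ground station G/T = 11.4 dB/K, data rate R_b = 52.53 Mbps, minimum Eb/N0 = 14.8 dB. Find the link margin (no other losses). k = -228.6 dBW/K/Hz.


C/N0 = EIRP - FSPL + G/T - k = 31.7 - 180.8 + 11.4 - (-228.6)
C/N0 = 90.9000 dB-Hz
R_b = 52.53 Mbps = 5.253e+07 bps -> 10*log10(R_b) = 77.2041 dB-Hz
Eb/N0 = C/N0 - 10*log10(R_b) = 90.9000 - 77.2041 = 13.6959 dB
Margin = Eb/N0 - Eb/N0_req = 13.6959 - 14.8 = -1.1041 dB (negative margin: link does not close)

-1.1041 dB


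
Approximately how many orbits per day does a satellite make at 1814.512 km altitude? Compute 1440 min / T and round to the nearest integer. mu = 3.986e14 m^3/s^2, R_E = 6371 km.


r = 8.185512e+06 m
T = 2*pi*sqrt(r^3/mu) = 7370.2123 s = 122.8369 min
revs/day = 1440 / 122.8369 = 11.7229
Rounded: 12 revolutions per day

12 revolutions per day


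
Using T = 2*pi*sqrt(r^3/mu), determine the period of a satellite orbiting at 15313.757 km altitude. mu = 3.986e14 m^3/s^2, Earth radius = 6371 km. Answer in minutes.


r = 21684.7570 km = 2.1684757e+07 m
T = 2*pi*sqrt(r^3/mu) = 2*pi*sqrt(1.0196795e+22 / 3.986e14)
T = 31779.2074 s = 529.6535 min

529.6535 minutes


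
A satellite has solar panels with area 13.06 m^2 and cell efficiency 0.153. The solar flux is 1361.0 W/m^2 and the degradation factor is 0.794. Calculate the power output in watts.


P = area * eta * S * degradation
P = 13.06 * 0.153 * 1361.0 * 0.794
P = 2159.3012 W

2159.3012 W


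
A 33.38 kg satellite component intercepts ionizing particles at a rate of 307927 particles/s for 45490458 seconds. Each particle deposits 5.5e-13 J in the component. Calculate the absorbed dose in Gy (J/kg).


Total energy deposited = rate * time * E_per
  = 307927 * 45490458 * 5.5e-13 = 7.7043 J
Dose = E_total / mass = 7.7043 / 33.38
Dose = 0.2308046 Gy

0.2308 Gy


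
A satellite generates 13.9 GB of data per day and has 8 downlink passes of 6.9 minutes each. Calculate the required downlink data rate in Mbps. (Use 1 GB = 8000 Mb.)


total contact time = 8 * 6.9 * 60 = 3312.0000 s
data = 13.9 GB = 111200.0000 Mb
rate = 111200.0000 / 3312.0000 = 33.5749 Mbps

33.5749 Mbps


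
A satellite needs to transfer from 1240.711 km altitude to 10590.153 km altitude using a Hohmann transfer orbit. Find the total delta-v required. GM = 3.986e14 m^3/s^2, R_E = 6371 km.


r1 = 7611.7110 km = 7.611711e+06 m
r2 = 16961.1530 km = 1.6961153e+07 m
dv1 = sqrt(mu/r1)*(sqrt(2*r2/(r1+r2)) - 1) = 1265.9327 m/s
dv2 = sqrt(mu/r2)*(1 - sqrt(2*r1/(r1+r2))) = 1032.1023 m/s
total dv = |dv1| + |dv2| = 1265.9327 + 1032.1023 = 2298.0350 m/s = 2.2980 km/s

2.2980 km/s


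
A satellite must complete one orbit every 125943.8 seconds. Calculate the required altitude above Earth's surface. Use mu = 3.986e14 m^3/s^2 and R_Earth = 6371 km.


T = 125943.8 s
r = (mu*T^2/(4*pi^2))^(1/3) = (3.986e14 * 125943.8^2 / (4*pi^2))^(1/3)
r = 5.4305487e+07 m = 54305.4872 km
alt = r - R_E = 54305.4872 - 6371 = 47934.4872 km

47934.4872 km


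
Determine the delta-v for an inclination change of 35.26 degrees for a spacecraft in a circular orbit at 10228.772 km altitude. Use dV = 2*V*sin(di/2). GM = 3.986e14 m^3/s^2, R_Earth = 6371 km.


r = 16599.7720 km = 1.6599772e+07 m
V = sqrt(mu/r) = 4900.2426 m/s
di = 35.26 deg = 0.6154031 rad
dV = 2*V*sin(di/2) = 2*4900.2426*sin(0.3077015)
dV = 2968.2626 m/s = 2.9683 km/s

2.9683 km/s


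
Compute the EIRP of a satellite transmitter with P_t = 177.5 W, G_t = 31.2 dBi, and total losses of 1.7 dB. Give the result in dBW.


Pt = 177.5 W = 22.4920 dBW
EIRP = Pt_dBW + Gt - losses = 22.4920 + 31.2 - 1.7 = 51.9920 dBW

51.9920 dBW


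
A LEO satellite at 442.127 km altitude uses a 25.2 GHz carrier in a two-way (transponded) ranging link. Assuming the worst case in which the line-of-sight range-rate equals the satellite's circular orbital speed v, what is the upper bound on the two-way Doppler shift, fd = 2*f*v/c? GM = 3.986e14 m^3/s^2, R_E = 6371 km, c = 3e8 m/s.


r = 6.813127e+06 m
v = sqrt(mu/r) = 7648.8370 m/s (worst-case radial velocity)
f = 25.2 GHz = 2.52e+10 Hz
fd = 2*f*v/c = 2*2.52e+10*7648.8370/3.0e+08
fd = 1.2850046e+06 Hz

1.2850e+06 Hz


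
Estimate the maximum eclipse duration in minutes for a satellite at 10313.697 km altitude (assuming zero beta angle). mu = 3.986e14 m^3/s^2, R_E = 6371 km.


r = 16684.6970 km
T = 357.4682 min
Eclipse fraction = arcsin(R_E/r)/pi = arcsin(6371.0000/16684.6970)/pi
= arcsin(0.3818469)/pi = 0.1247118
Eclipse duration = 0.1247118 * 357.4682 = 44.5805 min

44.5805 minutes


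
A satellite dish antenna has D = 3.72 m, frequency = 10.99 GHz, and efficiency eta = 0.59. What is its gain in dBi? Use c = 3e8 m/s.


lambda = c/f = 3e8 / 1.099e+10 = 0.02729754 m
G = eta*(pi*D/lambda)^2 = 0.59*(pi*3.72/0.02729754)^2
G = 108141.0326 (linear)
G = 10*log10(108141.0326) = 50.3399 dBi

50.3399 dBi


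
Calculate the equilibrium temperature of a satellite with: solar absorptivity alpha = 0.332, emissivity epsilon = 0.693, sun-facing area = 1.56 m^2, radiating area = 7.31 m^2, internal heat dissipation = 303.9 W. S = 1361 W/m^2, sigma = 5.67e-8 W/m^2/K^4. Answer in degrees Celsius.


Numerator = alpha*S*A_sun + Q_int = 0.332*1361*1.56 + 303.9 = 1008.7891 W
Denominator = eps*sigma*A_rad = 0.693*5.67e-8*7.31 = 2.8723256e-07 W/K^4
T^4 = 3.5120988e+09 K^4
T = 243.4399 K = -29.7101 C

-29.7101 degrees Celsius


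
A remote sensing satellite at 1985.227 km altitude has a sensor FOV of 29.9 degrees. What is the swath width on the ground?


FOV = 29.9 deg = 0.5218534 rad
swath = 2 * alt * tan(FOV/2) = 2 * 1985.227 * tan(0.2609267)
swath = 2 * 1985.227 * 0.2670141
swath = 1060.1672 km

1060.1672 km


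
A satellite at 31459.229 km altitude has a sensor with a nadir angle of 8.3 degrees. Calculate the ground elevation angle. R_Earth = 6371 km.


r = R_E + alt = 37830.2290 km
Law of sines in the satellite / Earth-center / ground-point triangle:
  sin(nadir)/R_E = sin(90 + el)/r  =>  cos(el) = (r/R_E)*sin(nadir)
cos(el) = (37830.2290 / 6371.0000) * sin(8.3 deg) = 0.8571697
el = arccos(0.8571697) = 30.9997 deg
(Earth-central angle = 90 - nadir - el = 50.7003 deg)

30.9997 degrees


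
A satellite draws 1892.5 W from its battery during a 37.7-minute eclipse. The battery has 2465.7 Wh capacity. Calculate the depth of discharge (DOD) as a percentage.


E_used = P * t / 60 = 1892.5 * 37.7 / 60 = 1189.1208 Wh
DOD = E_used / E_total * 100 = 1189.1208 / 2465.7 * 100
DOD = 48.2265 %

48.2265 %


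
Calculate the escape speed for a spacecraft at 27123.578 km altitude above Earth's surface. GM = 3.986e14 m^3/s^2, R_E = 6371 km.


r = 6371.0 + 27123.578 = 33494.5780 km = 3.3494578e+07 m
v_esc = sqrt(2*mu/r) = sqrt(2*3.986e14 / 3.3494578e+07)
v_esc = 4878.6132 m/s = 4.8786 km/s

4.8786 km/s


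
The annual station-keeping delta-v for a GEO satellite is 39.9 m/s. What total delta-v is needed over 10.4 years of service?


dV = rate * years = 39.9 * 10.4
dV = 414.9600 m/s

414.9600 m/s


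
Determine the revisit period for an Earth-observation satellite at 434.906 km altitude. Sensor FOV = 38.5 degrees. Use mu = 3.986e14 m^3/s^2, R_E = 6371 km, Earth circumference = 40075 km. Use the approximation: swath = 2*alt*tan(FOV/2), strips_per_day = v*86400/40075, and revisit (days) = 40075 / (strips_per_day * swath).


swath = 2*434.906*tan(0.3359759) = 303.7519 km
v = sqrt(mu/r) = 7652.8936 m/s = 7.6529 km/s
strips/day = v*86400/40075 = 7.6529*86400/40075 = 16.4993
coverage/day = strips * swath = 16.4993 * 303.7519 = 5011.6987 km
revisit = 40075 / 5011.6987 = 7.9963 days

7.9963 days


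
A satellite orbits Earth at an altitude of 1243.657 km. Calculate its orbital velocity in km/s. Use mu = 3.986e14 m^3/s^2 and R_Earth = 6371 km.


r = R_E + alt = 6371.0 + 1243.657 = 7614.6570 km = 7.614657e+06 m
v = sqrt(mu/r) = sqrt(3.986e14 / 7.614657e+06) = 7235.0823 m/s = 7.2351 km/s

7.2351 km/s


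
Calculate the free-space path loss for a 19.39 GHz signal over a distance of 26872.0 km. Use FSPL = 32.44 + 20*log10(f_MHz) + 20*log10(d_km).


f = 19.39 GHz = 19390.0000 MHz
d = 26872.0 km
FSPL = 32.44 + 20*log10(19390.0000) + 20*log10(26872.0)
FSPL = 32.44 + 85.7516 + 88.5860
FSPL = 206.7776 dB

206.7776 dB


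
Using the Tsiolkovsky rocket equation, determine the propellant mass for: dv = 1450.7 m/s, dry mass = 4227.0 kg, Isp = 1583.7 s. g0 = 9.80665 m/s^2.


ve = Isp * g0 = 1583.7 * 9.80665 = 15530.791605 m/s
mass ratio = exp(dv/ve) = exp(1450.7/15530.791605) = 1.09790958
m_prop = m_dry * (mr - 1) = 4227.0 * (1.09790958 - 1)
m_prop = 413.8638 kg

413.8638 kg


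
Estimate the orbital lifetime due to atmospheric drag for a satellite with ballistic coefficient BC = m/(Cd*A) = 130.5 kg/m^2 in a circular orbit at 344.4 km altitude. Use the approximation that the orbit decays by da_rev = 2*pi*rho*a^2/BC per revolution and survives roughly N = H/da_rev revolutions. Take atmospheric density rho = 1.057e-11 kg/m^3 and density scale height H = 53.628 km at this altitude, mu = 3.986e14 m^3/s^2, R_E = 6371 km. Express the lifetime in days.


a = R_E + alt = 6715.4000 km = 6.7154e+06 m
da_rev = 2*pi*rho*a^2/BC = 2*pi*1.057e-11*(6.7154e+06)^2/130.5 = 22.950287 m per revolution
N = H/da_rev = 53628.0000 m / 22.950287 m = 2336.7028 revolutions
P = 2*pi*sqrt(a^3/mu) = 5476.7012 s
lifetime = N*P = 2336.7028 * 5476.7012 = 1.2797423e+07 s = 148.1183 days

148.1183 days


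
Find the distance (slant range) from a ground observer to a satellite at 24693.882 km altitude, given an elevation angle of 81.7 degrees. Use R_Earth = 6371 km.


h = 24693.882 km, el = 81.7 deg
d = -R_E*sin(el) + sqrt((R_E*sin(el))^2 + 2*R_E*h + h^2)
d = -6371.0000*sin(1.4259) + sqrt((6371.0000*0.9895258)^2 + 2*6371.0000*24693.882 + 24693.882^2)
d = 24746.9962 km

24746.9962 km


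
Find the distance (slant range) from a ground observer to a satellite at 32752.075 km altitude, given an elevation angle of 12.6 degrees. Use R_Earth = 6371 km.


h = 32752.075 km, el = 12.6 deg
d = -R_E*sin(el) + sqrt((R_E*sin(el))^2 + 2*R_E*h + h^2)
d = -6371.0000*sin(0.2199115) + sqrt((6371.0000*0.2181432)^2 + 2*6371.0000*32752.075 + 32752.075^2)
d = 37236.0670 km

37236.0670 km


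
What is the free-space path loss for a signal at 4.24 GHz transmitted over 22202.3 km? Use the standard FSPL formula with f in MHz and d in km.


f = 4.24 GHz = 4240.0000 MHz
d = 22202.3 km
FSPL = 32.44 + 20*log10(4240.0000) + 20*log10(22202.3)
FSPL = 32.44 + 72.5473 + 86.9280
FSPL = 191.9153 dB

191.9153 dB


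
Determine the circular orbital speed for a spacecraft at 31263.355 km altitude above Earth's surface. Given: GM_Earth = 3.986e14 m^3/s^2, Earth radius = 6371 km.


r = R_E + alt = 6371.0 + 31263.355 = 37634.3550 km = 3.7634355e+07 m
v = sqrt(mu/r) = sqrt(3.986e14 / 3.7634355e+07) = 3254.4410 m/s = 3.2544 km/s

3.2544 km/s


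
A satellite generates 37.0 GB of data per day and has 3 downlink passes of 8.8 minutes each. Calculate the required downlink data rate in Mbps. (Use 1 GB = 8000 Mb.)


total contact time = 3 * 8.8 * 60 = 1584.0000 s
data = 37.0 GB = 296000.0000 Mb
rate = 296000.0000 / 1584.0000 = 186.8687 Mbps

186.8687 Mbps


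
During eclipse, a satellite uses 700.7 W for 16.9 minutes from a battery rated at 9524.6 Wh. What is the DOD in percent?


E_used = P * t / 60 = 700.7 * 16.9 / 60 = 197.3638 Wh
DOD = E_used / E_total * 100 = 197.3638 / 9524.6 * 100
DOD = 2.0721 %

2.0721 %


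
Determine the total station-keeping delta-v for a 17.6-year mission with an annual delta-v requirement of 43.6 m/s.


dV = rate * years = 43.6 * 17.6
dV = 767.3600 m/s

767.3600 m/s


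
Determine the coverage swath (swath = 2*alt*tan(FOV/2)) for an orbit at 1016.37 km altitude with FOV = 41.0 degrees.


FOV = 41.0 deg = 0.715585 rad
swath = 2 * alt * tan(FOV/2) = 2 * 1016.37 * tan(0.3577925)
swath = 2 * 1016.37 * 0.3738847
swath = 760.0103 km

760.0103 km


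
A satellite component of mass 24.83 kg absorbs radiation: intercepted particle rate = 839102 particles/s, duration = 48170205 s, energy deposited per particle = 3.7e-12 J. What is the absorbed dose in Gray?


Total energy deposited = rate * time * E_per
  = 839102 * 48170205 * 3.7e-12 = 149.5529 J
Dose = E_total / mass = 149.5529 / 24.83
Dose = 6.0231 Gy

6.0231 Gy


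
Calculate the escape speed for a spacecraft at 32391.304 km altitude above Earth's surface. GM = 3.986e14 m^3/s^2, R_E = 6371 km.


r = 6371.0 + 32391.304 = 38762.3040 km = 3.8762304e+07 m
v_esc = sqrt(2*mu/r) = sqrt(2*3.986e14 / 3.8762304e+07)
v_esc = 4535.0163 m/s = 4.5350 km/s

4.5350 km/s


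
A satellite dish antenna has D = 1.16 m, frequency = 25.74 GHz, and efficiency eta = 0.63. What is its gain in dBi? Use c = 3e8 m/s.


lambda = c/f = 3e8 / 2.574e+10 = 0.01165501 m
G = eta*(pi*D/lambda)^2 = 0.63*(pi*1.16/0.01165501)^2
G = 61592.9279 (linear)
G = 10*log10(61592.9279) = 47.8953 dBi

47.8953 dBi


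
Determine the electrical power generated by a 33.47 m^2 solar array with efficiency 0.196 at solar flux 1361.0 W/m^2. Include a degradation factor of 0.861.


P = area * eta * S * degradation
P = 33.47 * 0.196 * 1361.0 * 0.861
P = 7687.2864 W

7687.2864 W


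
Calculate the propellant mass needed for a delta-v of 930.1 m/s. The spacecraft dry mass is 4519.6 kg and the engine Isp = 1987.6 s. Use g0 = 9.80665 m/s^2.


ve = Isp * g0 = 1987.6 * 9.80665 = 19491.697540 m/s
mass ratio = exp(dv/ve) = exp(930.1/19491.697540) = 1.04887457
m_prop = m_dry * (mr - 1) = 4519.6 * (1.04887457 - 1)
m_prop = 220.8935 kg

220.8935 kg


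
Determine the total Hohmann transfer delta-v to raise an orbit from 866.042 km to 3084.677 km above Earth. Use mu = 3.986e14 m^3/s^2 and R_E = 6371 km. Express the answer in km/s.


r1 = 7237.0420 km = 7.237042e+06 m
r2 = 9455.6770 km = 9.455677e+06 m
dv1 = sqrt(mu/r1)*(sqrt(2*r2/(r1+r2)) - 1) = 477.8116 m/s
dv2 = sqrt(mu/r2)*(1 - sqrt(2*r1/(r1+r2))) = 446.8473 m/s
total dv = |dv1| + |dv2| = 477.8116 + 446.8473 = 924.6589 m/s = 0.9246589 km/s

0.9247 km/s


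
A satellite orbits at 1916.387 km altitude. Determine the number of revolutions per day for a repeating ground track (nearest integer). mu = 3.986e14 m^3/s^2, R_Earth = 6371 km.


r = 8.287387e+06 m
T = 2*pi*sqrt(r^3/mu) = 7508.2314 s = 125.1372 min
revs/day = 1440 / 125.1372 = 11.5074
Rounded: 12 revolutions per day

12 revolutions per day


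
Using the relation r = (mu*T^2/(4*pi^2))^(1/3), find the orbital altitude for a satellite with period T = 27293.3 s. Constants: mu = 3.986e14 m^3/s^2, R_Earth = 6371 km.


T = 27293.3 s
r = (mu*T^2/(4*pi^2))^(1/3) = (3.986e14 * 27293.3^2 / (4*pi^2))^(1/3)
r = 1.9592802e+07 m = 19592.8021 km
alt = r - R_E = 19592.8021 - 6371 = 13221.8021 km

13221.8021 km


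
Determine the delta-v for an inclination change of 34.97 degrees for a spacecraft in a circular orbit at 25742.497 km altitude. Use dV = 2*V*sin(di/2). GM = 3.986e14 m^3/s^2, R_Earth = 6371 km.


r = 32113.4970 km = 3.2113497e+07 m
V = sqrt(mu/r) = 3523.0990 m/s
di = 34.97 deg = 0.6103416 rad
dV = 2*V*sin(di/2) = 2*3523.0990*sin(0.3051708)
dV = 2117.0732 m/s = 2.1171 km/s

2.1171 km/s


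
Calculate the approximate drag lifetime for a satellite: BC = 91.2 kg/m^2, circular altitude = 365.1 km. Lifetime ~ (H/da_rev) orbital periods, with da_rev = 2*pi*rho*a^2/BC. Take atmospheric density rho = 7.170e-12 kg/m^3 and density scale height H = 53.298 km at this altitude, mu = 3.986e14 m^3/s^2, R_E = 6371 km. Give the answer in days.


a = R_E + alt = 6736.1000 km = 6.7361e+06 m
da_rev = 2*pi*rho*a^2/BC = 2*pi*7.170e-12*(6.7361e+06)^2/91.2 = 22.414096 m per revolution
N = H/da_rev = 53298.0000 m / 22.414096 m = 2377.8786 revolutions
P = 2*pi*sqrt(a^3/mu) = 5502.0434 s
lifetime = N*P = 2377.8786 * 5502.0434 = 1.3083191e+07 s = 151.4258 days

151.4258 days


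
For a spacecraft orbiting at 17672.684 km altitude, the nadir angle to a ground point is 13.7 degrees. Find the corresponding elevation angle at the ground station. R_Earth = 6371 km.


r = R_E + alt = 24043.6840 km
Law of sines in the satellite / Earth-center / ground-point triangle:
  sin(nadir)/R_E = sin(90 + el)/r  =>  cos(el) = (r/R_E)*sin(nadir)
cos(el) = (24043.6840 / 6371.0000) * sin(13.7 deg) = 0.8938097
el = arccos(0.8938097) = 26.6441 deg
(Earth-central angle = 90 - nadir - el = 49.6559 deg)

26.6441 degrees


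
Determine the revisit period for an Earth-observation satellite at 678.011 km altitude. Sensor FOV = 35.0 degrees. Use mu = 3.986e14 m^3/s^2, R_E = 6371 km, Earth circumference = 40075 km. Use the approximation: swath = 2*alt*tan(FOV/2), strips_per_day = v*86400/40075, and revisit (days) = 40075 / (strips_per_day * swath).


swath = 2*678.011*tan(0.3054326) = 427.5521 km
v = sqrt(mu/r) = 7519.7699 m/s = 7.5198 km/s
strips/day = v*86400/40075 = 7.5198*86400/40075 = 16.2123
coverage/day = strips * swath = 16.2123 * 427.5521 = 6931.6049 km
revisit = 40075 / 6931.6049 = 5.7815 days

5.7815 days


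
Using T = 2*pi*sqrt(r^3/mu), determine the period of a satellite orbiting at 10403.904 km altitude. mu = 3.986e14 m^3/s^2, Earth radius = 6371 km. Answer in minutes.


r = 16774.9040 km = 1.6774904e+07 m
T = 2*pi*sqrt(r^3/mu) = 2*pi*sqrt(4.7204144e+21 / 3.986e14)
T = 21622.2700 s = 360.3712 min

360.3712 minutes


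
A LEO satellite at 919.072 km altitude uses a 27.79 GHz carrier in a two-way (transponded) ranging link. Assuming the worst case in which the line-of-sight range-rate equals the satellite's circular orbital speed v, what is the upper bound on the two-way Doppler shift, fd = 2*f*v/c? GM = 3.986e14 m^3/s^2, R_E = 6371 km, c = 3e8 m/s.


r = 7.290072e+06 m
v = sqrt(mu/r) = 7394.3966 m/s (worst-case radial velocity)
f = 27.79 GHz = 2.779e+10 Hz
fd = 2*f*v/c = 2*2.779e+10*7394.3966/3.0e+08
fd = 1.3699352e+06 Hz

1.3699e+06 Hz


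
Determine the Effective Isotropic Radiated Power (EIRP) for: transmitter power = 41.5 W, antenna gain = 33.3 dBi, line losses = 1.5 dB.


Pt = 41.5 W = 16.1805 dBW
EIRP = Pt_dBW + Gt - losses = 16.1805 + 33.3 - 1.5 = 47.9805 dBW

47.9805 dBW


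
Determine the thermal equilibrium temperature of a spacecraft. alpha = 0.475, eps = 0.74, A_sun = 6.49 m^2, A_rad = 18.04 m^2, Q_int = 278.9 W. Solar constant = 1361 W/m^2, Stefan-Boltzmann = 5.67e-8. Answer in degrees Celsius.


Numerator = alpha*S*A_sun + Q_int = 0.475*1361*6.49 + 278.9 = 4474.5228 W
Denominator = eps*sigma*A_rad = 0.74*5.67e-8*18.04 = 7.5692232e-07 W/K^4
T^4 = 5.9114689e+09 K^4
T = 277.2834 K = 4.1334 C

4.1334 degrees Celsius


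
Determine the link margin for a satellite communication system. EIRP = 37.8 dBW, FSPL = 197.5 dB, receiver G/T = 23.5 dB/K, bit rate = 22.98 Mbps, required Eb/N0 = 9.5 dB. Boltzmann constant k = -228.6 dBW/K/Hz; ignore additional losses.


C/N0 = EIRP - FSPL + G/T - k = 37.8 - 197.5 + 23.5 - (-228.6)
C/N0 = 92.4000 dB-Hz
R_b = 22.98 Mbps = 2.298e+07 bps -> 10*log10(R_b) = 73.6135 dB-Hz
Eb/N0 = C/N0 - 10*log10(R_b) = 92.4000 - 73.6135 = 18.7865 dB
Margin = Eb/N0 - Eb/N0_req = 18.7865 - 9.5 = 9.2865 dB (link closes)

9.2865 dB


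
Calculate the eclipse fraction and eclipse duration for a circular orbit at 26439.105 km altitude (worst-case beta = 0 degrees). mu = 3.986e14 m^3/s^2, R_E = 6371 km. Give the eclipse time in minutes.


r = 32810.1050 km
T = 985.7605 min
Eclipse fraction = arcsin(R_E/r)/pi = arcsin(6371.0000/32810.1050)/pi
= arcsin(0.194178)/pi = 0.06220393
Eclipse duration = 0.06220393 * 985.7605 = 61.3182 min

61.3182 minutes


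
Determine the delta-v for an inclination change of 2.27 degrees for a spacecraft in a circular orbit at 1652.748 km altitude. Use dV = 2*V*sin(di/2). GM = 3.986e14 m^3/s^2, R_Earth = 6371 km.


r = 8023.7480 km = 8.023748e+06 m
V = sqrt(mu/r) = 7048.2290 m/s
di = 2.27 deg = 0.03961897 rad
dV = 2*V*sin(di/2) = 2*7048.2290*sin(0.01980949)
dV = 279.2253 m/s = 0.2792253 km/s

0.2792 km/s


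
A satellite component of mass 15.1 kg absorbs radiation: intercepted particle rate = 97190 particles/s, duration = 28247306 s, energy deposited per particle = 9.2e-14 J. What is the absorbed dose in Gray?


Total energy deposited = rate * time * E_per
  = 97190 * 28247306 * 9.2e-14 = 0.2525727 J
Dose = E_total / mass = 0.2525727 / 15.1
Dose = 0.01672667 Gy

0.0167 Gy


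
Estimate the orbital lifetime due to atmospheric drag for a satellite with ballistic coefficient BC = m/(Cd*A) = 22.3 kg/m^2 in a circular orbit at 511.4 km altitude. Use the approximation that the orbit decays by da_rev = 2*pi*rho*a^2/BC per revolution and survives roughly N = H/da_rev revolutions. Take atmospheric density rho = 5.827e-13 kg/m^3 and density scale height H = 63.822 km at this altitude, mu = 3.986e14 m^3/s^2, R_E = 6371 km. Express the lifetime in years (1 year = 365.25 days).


a = R_E + alt = 6882.4000 km = 6.8824e+06 m
da_rev = 2*pi*rho*a^2/BC = 2*pi*5.827e-13*(6.8824e+06)^2/22.3 = 7.776781 m per revolution
N = H/da_rev = 63822.0000 m / 7.776781 m = 8206.7380 revolutions
P = 2*pi*sqrt(a^3/mu) = 5682.2598 s
lifetime = N*P = 8206.7380 * 5682.2598 = 4.6632817e+07 s = 539.7317 days
years = 539.7317 / 365.25 = 1.4777 years

1.4777 years


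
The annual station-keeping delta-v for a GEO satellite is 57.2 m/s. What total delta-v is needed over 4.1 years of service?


dV = rate * years = 57.2 * 4.1
dV = 234.5200 m/s

234.5200 m/s


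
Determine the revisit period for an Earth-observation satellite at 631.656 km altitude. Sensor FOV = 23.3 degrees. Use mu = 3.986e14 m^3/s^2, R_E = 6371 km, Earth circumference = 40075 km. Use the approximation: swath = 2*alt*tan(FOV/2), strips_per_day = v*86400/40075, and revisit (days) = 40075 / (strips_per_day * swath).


swath = 2*631.656*tan(0.2033309) = 260.4698 km
v = sqrt(mu/r) = 7544.6179 m/s = 7.5446 km/s
strips/day = v*86400/40075 = 7.5446*86400/40075 = 16.2659
coverage/day = strips * swath = 16.2659 * 260.4698 = 4236.7698 km
revisit = 40075 / 4236.7698 = 9.4589 days

9.4589 days
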